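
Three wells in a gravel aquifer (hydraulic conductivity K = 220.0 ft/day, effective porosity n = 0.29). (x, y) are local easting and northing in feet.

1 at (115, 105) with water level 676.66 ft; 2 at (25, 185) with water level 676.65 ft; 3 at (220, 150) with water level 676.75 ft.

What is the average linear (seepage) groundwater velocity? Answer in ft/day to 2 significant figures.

Three-point gradient (reference 1): Δ to 2 = (-90, 80, -0.01), Δ to 3 = (105, 45, +0.09).
∂h/∂x = +0.0006145, ∂h/∂y = +0.0005663 (det = -12450).
|∇h| = √(0.0006145² + 0.0005663²) = 0.0008356
Seepage velocity v = K·i/n = 220.0 × 0.0008356 / 0.29 = 0.6339 ft/day.

0.63 ft/day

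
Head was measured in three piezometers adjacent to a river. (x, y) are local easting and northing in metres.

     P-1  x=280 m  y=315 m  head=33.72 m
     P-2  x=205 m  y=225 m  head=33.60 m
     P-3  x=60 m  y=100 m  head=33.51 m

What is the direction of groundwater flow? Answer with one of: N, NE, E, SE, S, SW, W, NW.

SE

With h = a·x + b·y + c and P-1 as origin, the differences give:
  (-75)·a + (-90)·b = -0.12
  (-220)·a + (-215)·b = -0.21
Eliminate b (×(-215) and ×(-90), subtract): -3675·a = 6.900 → a = ∂h/∂x = -0.001878
Back-substitute: b = ∂h/∂y = +0.002898.
Flow = −∇h = (+0.001878 east, -0.002898 north), which points southeast.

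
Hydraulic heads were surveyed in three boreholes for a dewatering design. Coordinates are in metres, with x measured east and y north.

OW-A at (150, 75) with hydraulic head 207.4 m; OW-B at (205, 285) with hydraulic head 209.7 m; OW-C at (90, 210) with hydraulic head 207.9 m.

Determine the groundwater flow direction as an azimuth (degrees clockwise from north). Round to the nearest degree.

Differences from OW-A: to OW-B (Δx, Δy, Δh) = (55, 210, +2.3); to OW-C = (-60, 135, +0.5).
Determinant of the coordinate differences = 55·135 − (-60)·210 = 20025.
∂h/∂x = [(+2.3)·135 − (+0.5)·210] / 20025 = +0.01026
∂h/∂y = [55·(+0.5) − (-60)·(+2.3)] / 20025 = +0.008265
Flow direction (−∇h) has components (-0.01026 E, -0.008265 N).
Azimuth = atan2(E, N) = atan2(-0.01026, -0.008265) = 231.2° ≈ 231°.

231°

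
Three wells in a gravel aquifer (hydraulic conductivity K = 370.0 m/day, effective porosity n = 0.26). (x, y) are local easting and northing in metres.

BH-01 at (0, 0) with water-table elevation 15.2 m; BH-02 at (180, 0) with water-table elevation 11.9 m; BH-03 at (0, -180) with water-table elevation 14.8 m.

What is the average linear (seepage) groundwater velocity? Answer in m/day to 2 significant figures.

26 m/day

∂h/∂x = (11.9 − 15.2) / (180 − 0) = -0.01833
∂h/∂y = (14.8 − 15.2) / (-180 − 0) = +0.002222
|∇h| = √(-0.01833² + 0.002222²) = 0.01846
Seepage velocity v = K·i/n = 370.0 × 0.01846 / 0.26 = 26.27 m/day.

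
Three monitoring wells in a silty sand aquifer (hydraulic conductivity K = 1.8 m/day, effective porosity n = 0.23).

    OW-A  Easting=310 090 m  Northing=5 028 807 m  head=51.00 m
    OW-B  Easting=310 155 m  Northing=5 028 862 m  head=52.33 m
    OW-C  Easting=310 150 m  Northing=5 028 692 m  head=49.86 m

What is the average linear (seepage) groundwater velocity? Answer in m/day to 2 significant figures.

0.13 m/day

Differences from OW-A: to OW-B (Δx, Δy, Δh) = (65, 55, +1.33); to OW-C = (60, -115, -1.14).
Solve a·Δx + b·Δy = Δh: det = 65·(-115) − 60·55 = -10775.
∂h/∂x = [(+1.33)·(-115) − (-1.14)·55] / -10775 = +0.008376
∂h/∂y = [65·(-1.14) − 60·(+1.33)] / -10775 = +0.01428
|∇h| = √(0.008376² + 0.01428²) = 0.01656
Seepage velocity v = K·i/n = 1.8 × 0.01656 / 0.23 = 0.1296 m/day.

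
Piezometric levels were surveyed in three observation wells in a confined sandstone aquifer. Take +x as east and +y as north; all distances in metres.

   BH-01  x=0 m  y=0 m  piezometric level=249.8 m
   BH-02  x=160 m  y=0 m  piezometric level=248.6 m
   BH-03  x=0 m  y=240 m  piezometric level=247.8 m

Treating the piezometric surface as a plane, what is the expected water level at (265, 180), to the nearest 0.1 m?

246.3 m

∂h/∂x = (248.6 − 249.8) / (160 − 0) = -0.007500
∂h/∂y = (247.8 − 249.8) / (240 − 0) = -0.008333
h(265, 180) = 249.8 + (-0.007500)·(265) + (-0.008333)·(180) = 249.8 -1.988 -1.500 = 246.312 m.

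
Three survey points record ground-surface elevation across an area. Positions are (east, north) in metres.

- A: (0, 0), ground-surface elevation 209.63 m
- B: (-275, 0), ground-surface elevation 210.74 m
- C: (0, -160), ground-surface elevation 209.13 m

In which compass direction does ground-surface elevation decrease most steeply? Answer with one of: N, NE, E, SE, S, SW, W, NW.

∂z/∂x = (210.74 − 209.63) / (-275 − 0) = -0.004036
∂z/∂y = (209.13 − 209.63) / (-160 − 0) = +0.003125
Steepest decrease is along −∇f = (+0.004036 E, -0.003125 N) → southeast.

SE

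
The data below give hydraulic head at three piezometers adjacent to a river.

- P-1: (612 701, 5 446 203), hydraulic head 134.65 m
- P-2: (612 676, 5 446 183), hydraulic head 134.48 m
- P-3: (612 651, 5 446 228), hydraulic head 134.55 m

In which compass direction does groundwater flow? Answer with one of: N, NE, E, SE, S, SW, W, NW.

SW

With h = a·x + b·y + c and P-1 as origin, the differences give:
  (-25)·a + (-20)·b = -0.17
  (-50)·a + 25·b = -0.10
Eliminate b (×25 and ×(-20), subtract): -1625·a = -6.250 → a = ∂h/∂x = +0.003846
Back-substitute: b = ∂h/∂y = +0.003692.
Flow = −∇h = (-0.003846 east, -0.003692 north), which points southwest.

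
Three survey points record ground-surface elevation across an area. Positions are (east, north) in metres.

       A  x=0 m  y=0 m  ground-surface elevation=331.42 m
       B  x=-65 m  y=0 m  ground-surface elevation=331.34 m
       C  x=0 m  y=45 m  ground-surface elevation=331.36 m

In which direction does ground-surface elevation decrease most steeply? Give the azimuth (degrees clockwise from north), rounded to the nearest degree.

317°

∂z/∂x = (331.34 − 331.42) / (-65 − 0) = +0.001231
∂z/∂y = (331.36 − 331.42) / (45 − 0) = -0.001333
Steepest decrease is along −∇f: components (-0.001231 E, +0.001333 N).
Azimuth = atan2(-0.001231, +0.001333) = 317.3° ≈ 317°.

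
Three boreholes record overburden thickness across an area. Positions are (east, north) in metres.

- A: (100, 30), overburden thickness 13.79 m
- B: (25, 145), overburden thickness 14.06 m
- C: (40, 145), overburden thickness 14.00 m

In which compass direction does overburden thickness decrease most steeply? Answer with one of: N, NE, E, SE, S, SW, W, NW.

E

Three-point gradient (reference A): Δ to B = (-75, 115, +0.27), Δ to C = (-60, 115, +0.21).
∂d/∂x = -0.004000, ∂d/∂y = -0.0002609 (det = -1725).
Steepest decrease is along −∇f = (+0.004000 E, +0.0002609 N) → east.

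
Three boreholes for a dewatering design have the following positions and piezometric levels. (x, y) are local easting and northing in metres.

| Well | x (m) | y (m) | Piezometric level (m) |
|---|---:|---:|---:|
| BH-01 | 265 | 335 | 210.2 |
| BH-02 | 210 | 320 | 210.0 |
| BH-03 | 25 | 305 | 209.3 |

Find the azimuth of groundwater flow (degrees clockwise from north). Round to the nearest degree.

With h = a·x + b·y + c and BH-01 as origin, the differences give:
  (-55)·a + (-15)·b = -0.2
  (-240)·a + (-30)·b = -0.9
Eliminate b (×(-30) and ×(-15), subtract): -1950·a = -7.50 → a = ∂h/∂x = +0.003846
Back-substitute: b = ∂h/∂y = -0.0007692.
Flow direction (−∇h) has components (-0.003846 E, +0.0007692 N).
Azimuth = atan2(E, N) = atan2(-0.003846, +0.0007692) = 281.3° ≈ 281°.

281°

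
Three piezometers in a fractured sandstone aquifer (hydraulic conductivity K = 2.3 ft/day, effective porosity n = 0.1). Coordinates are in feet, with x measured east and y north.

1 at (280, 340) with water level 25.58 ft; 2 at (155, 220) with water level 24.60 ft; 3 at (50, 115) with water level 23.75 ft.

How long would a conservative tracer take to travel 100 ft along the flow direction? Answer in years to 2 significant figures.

Differences from 1: to 2 (Δx, Δy, Δh) = (-125, -120, -0.98); to 3 = (-230, -225, -1.83).
Determinant of the coordinate differences = (-125)·(-225) − (-230)·(-120) = 525.
∂h/∂x = [(-0.98)·(-225) − (-1.83)·(-120)] / 525 = +0.001714
∂h/∂y = [(-125)·(-1.83) − (-230)·(-0.98)] / 525 = +0.006381
|∇h| = √(0.001714² + 0.006381²) = 0.006607
Seepage velocity v = K·i/n = 2.3 × 0.006607 / 0.1 = 0.152 ft/day.
t = 100 / 0.152 = 657.9 days = 1.8 years.

1.8 years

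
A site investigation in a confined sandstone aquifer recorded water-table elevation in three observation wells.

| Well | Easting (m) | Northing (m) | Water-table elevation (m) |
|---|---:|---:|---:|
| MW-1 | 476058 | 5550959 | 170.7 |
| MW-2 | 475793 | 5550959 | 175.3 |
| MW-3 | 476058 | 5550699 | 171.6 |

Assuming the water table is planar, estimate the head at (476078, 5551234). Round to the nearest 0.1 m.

∂h/∂x = (175.3 − 170.7) / (475793 − 476058) = -0.01736
∂h/∂y = (171.6 − 170.7) / (5550699 − 5550959) = -0.003462
h(476078, 5551234) = 170.7 + (-0.01736)·(20) + (-0.003462)·(275) = 170.7 -0.347 -0.952 = 169.401 m.

169.4 m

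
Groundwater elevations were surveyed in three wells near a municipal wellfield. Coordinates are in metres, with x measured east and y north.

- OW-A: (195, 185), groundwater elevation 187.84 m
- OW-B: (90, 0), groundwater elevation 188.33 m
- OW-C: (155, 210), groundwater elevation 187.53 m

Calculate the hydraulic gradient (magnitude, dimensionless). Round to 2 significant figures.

0.0069

With h = a·x + b·y + c and OW-A as origin, the differences give:
  (-105)·a + (-185)·b = +0.49
  (-40)·a + 25·b = -0.31
Eliminate b (×25 and ×(-185), subtract): -10025·a = -45.100 → a = ∂h/∂x = +0.004499
Back-substitute: b = ∂h/∂y = -0.005202.
|∇h| = √(0.004499² + -0.005202²) = 0.006878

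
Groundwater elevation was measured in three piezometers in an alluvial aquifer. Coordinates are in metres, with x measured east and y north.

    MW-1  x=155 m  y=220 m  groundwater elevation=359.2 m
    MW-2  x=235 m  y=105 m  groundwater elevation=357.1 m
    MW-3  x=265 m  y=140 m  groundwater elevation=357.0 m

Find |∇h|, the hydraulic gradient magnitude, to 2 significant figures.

With h = a·x + b·y + c and MW-1 as origin, the differences give:
  80·a + (-115)·b = -2.1
  110·a + (-80)·b = -2.2
Eliminate b (×(-80) and ×(-115), subtract): 6250·a = -85.00 → a = ∂h/∂x = -0.01360
Back-substitute: b = ∂h/∂y = +0.008800.
|∇h| = √(-0.01360² + 0.008800²) = 0.0162

0.016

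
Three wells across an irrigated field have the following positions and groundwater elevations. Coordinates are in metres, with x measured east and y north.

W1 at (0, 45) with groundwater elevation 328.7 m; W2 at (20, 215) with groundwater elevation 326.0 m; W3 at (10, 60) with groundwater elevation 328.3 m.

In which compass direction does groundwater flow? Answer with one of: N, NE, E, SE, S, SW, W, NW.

Taking W1 as reference: W2−W1 = (20, 170, -2.7); W3−W1 = (10, 15, -0.4).
Solve a·Δx + b·Δy = Δh: det = 20·15 − 10·170 = -1400.
∂h/∂x = [(-2.7)·15 − (-0.4)·170] / -1400 = -0.01964
∂h/∂y = [20·(-0.4) − 10·(-2.7)] / -1400 = -0.01357
Flow = −∇h = (+0.01964 east, +0.01357 north), which points northeast.

NE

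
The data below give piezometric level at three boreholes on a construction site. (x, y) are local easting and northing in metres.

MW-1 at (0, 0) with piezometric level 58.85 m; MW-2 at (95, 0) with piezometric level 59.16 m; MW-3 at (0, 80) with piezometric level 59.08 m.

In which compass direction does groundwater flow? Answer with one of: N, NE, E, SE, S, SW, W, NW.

SW

∂h/∂x = (59.16 − 58.85) / (95 − 0) = +0.003263
∂h/∂y = (59.08 − 58.85) / (80 − 0) = +0.002875
Flow = −∇h = (-0.003263 east, -0.002875 north), which points southwest.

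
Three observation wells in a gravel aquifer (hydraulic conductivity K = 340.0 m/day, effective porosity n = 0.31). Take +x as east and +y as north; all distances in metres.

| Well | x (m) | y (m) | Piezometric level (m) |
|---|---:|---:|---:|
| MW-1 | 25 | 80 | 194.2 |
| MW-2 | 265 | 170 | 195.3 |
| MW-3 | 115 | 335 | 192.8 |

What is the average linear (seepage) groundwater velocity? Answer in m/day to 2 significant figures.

With h = a·x + b·y + c and MW-1 as origin, the differences give:
  240·a + 90·b = +1.1
  90·a + 255·b = -1.4
Eliminate b (×255 and ×90, subtract): 53100·a = 406.50 → a = ∂h/∂x = +0.007655
Back-substitute: b = ∂h/∂y = -0.008192.
|∇h| = √(0.007655² + -0.008192²) = 0.01121
Seepage velocity v = K·i/n = 340.0 × 0.01121 / 0.31 = 12.29 m/day.

12 m/day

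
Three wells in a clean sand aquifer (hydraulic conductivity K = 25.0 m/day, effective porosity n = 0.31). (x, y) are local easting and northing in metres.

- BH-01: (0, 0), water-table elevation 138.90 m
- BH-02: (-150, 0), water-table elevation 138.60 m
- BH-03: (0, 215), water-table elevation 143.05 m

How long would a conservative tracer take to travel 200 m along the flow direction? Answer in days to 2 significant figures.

130 days

∂h/∂x = (138.60 − 138.90) / (-150 − 0) = +0.002000
∂h/∂y = (143.05 − 138.90) / (215 − 0) = +0.01930
|∇h| = √(0.002000² + 0.01930²) = 0.0194
Seepage velocity v = K·i/n = 25.0 × 0.0194 / 0.31 = 1.565 m/day.
t = 200 / 1.565 = 127.8 days.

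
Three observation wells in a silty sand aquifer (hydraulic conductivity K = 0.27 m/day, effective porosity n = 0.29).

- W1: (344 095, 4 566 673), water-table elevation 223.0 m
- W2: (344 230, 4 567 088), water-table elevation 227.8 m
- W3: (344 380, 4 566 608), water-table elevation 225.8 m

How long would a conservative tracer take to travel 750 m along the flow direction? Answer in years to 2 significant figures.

Differences from W1: to W2 (Δx, Δy, Δh) = (135, 415, +4.8); to W3 = (285, -65, +2.8).
Solve a·Δx + b·Δy = Δh: det = 135·(-65) − 285·415 = -127050.
∂h/∂x = [(+4.8)·(-65) − (+2.8)·415] / -127050 = +0.01160
∂h/∂y = [135·(+2.8) − 285·(+4.8)] / -127050 = +0.007792
|∇h| = √(0.01160² + 0.007792²) = 0.01397
Seepage velocity v = K·i/n = 0.27 × 0.01397 / 0.29 = 0.01301 m/day.
t = 750 / 0.01301 = 5.765e+04 days = 158 years.

160 years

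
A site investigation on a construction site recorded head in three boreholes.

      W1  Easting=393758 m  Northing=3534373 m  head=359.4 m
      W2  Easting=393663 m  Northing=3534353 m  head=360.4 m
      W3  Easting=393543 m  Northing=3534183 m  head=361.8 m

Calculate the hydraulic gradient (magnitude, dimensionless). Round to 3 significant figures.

0.0104

Taking W1 as reference: W2−W1 = (-95, -20, +1.0); W3−W1 = (-215, -190, +2.4).
Determinant of the coordinate differences = (-95)·(-190) − (-215)·(-20) = 13750.
∂h/∂x = [(+1.0)·(-190) − (+2.4)·(-20)] / 13750 = -0.01033
∂h/∂y = [(-95)·(+2.4) − (-215)·(+1.0)] / 13750 = -0.0009455
|∇h| = √(-0.01033² + -0.0009455²) = 0.01037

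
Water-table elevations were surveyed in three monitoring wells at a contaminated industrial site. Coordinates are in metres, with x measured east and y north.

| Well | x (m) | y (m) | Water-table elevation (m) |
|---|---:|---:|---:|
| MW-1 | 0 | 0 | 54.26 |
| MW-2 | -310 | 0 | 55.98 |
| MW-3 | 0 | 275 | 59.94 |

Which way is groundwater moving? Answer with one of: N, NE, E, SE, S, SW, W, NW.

∂h/∂x = (55.98 − 54.26) / (-310 − 0) = -0.005548
∂h/∂y = (59.94 − 54.26) / (275 − 0) = +0.02065
Flow = −∇h = (+0.005548 east, -0.02065 north), which points south.

S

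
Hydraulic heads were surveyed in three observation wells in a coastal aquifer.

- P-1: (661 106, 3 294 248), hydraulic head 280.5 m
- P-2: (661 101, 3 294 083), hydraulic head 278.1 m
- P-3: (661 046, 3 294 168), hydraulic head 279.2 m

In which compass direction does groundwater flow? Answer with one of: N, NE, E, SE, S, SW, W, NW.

S

Differences from P-1: to P-2 (Δx, Δy, Δh) = (-5, -165, -2.4); to P-3 = (-60, -80, -1.3).
Determinant of the coordinate differences = (-5)·(-80) − (-60)·(-165) = -9500.
∂h/∂x = [(-2.4)·(-80) − (-1.3)·(-165)] / -9500 = +0.002368
∂h/∂y = [(-5)·(-1.3) − (-60)·(-2.4)] / -9500 = +0.01447
Flow = −∇h = (-0.002368 east, -0.01447 north), which points south.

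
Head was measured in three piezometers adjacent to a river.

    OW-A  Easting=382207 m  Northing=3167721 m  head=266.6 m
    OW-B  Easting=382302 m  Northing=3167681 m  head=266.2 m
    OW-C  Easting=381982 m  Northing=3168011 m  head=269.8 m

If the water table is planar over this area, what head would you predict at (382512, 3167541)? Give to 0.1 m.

With h = a·x + b·y + c and OW-A as origin, the differences give:
  95·a + (-40)·b = -0.4
  (-225)·a + 290·b = +3.2
Eliminate b (×290 and ×(-40), subtract): 18550·a = 12.00 → a = ∂h/∂x = +0.0006469
Back-substitute: b = ∂h/∂y = +0.01154.
h(382512, 3167541) = 266.6 + (+0.0006469)·(305) + (+0.01154)·(-180) = 266.6 +0.197 -2.077 = 264.721 m.

264.7 m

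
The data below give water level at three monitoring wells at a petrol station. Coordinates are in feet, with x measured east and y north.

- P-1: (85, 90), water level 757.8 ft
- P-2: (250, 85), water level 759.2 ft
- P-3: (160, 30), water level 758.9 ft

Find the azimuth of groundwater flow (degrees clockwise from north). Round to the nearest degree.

314°

Taking P-1 as reference: P-2−P-1 = (165, -5, +1.4); P-3−P-1 = (75, -60, +1.1).
Solve a·Δx + b·Δy = Δh: det = 165·(-60) − 75·(-5) = -9525.
∂h/∂x = [(+1.4)·(-60) − (+1.1)·(-5)] / -9525 = +0.008241
∂h/∂y = [165·(+1.1) − 75·(+1.4)] / -9525 = -0.008031
Flow direction (−∇h) has components (-0.008241 E, +0.008031 N).
Azimuth = atan2(E, N) = atan2(-0.008241, +0.008031) = 314.3° ≈ 314°.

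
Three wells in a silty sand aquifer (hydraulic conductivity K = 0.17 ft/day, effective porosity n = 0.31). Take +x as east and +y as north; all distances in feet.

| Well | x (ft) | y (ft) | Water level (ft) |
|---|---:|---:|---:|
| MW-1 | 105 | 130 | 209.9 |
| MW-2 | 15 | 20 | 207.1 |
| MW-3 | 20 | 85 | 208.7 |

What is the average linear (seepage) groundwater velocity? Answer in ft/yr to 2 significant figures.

4.9 ft/yr

With h = a·x + b·y + c and MW-1 as origin, the differences give:
  (-90)·a + (-110)·b = -2.8
  (-85)·a + (-45)·b = -1.2
Eliminate b (×(-45) and ×(-110), subtract): -5300·a = -6.00 → a = ∂h/∂x = +0.001132
Back-substitute: b = ∂h/∂y = +0.02453.
|∇h| = √(0.001132² + 0.02453²) = 0.02456
Seepage velocity v = K·i/n = 0.17 × 0.02456 / 0.31 = 0.01347 ft/day = 4.92 ft/yr.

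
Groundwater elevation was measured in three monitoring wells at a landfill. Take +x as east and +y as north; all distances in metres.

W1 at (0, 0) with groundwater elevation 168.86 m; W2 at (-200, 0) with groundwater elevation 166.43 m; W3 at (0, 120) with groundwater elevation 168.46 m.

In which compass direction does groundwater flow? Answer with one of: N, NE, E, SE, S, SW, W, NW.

W

∂h/∂x = (166.43 − 168.86) / (-200 − 0) = +0.01215
∂h/∂y = (168.46 − 168.86) / (120 − 0) = -0.003333
Flow = −∇h = (-0.01215 east, +0.003333 north), which points west.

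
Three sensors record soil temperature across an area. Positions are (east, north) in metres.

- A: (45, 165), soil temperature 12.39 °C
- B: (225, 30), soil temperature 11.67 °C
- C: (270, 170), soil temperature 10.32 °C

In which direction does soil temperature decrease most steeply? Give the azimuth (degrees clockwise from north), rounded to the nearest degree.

Differences from A: to B (Δx, Δy, Δh) = (180, -135, -0.72); to C = (225, 5, -2.07).
Determinant of the coordinate differences = 180·5 − 225·(-135) = 31275.
∂T/∂x = [(-0.72)·5 − (-2.07)·(-135)] / 31275 = -0.009050
∂T/∂y = [180·(-2.07) − 225·(-0.72)] / 31275 = -0.006734
Steepest decrease is along −∇f: components (+0.009050 E, +0.006734 N).
Azimuth = atan2(+0.009050, +0.006734) = 53.3° ≈ 053°.

053°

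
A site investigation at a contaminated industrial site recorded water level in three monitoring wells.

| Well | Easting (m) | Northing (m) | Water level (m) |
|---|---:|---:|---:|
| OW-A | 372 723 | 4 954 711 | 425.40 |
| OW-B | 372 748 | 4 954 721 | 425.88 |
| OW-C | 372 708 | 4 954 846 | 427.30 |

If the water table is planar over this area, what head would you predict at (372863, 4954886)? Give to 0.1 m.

429.9 m

Taking OW-A as reference: OW-B−OW-A = (25, 10, +0.48); OW-C−OW-A = (-15, 135, +1.90).
Solve a·Δx + b·Δy = Δh: det = 25·135 − (-15)·10 = 3525.
∂h/∂x = [(+0.48)·135 − (+1.90)·10] / 3525 = +0.01299
∂h/∂y = [25·(+1.90) − (-15)·(+0.48)] / 3525 = +0.01552
h(372863, 4954886) = 425.40 + (+0.01299)·(140) + (+0.01552)·(175) = 425.40 +1.819 +2.716 = 429.935 m.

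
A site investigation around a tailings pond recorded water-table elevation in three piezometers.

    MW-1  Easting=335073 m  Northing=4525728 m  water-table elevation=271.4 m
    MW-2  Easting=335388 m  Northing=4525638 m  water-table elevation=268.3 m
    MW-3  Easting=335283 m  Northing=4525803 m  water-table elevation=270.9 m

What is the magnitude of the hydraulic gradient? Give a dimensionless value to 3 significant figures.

0.0133

Taking MW-1 as reference: MW-2−MW-1 = (315, -90, -3.1); MW-3−MW-1 = (210, 75, -0.5).
Solve a·Δx + b·Δy = Δh: det = 315·75 − 210·(-90) = 42525.
∂h/∂x = [(-3.1)·75 − (-0.5)·(-90)] / 42525 = -0.006526
∂h/∂y = [315·(-0.5) − 210·(-3.1)] / 42525 = +0.01160
|∇h| = √(-0.006526² + 0.01160²) = 0.01331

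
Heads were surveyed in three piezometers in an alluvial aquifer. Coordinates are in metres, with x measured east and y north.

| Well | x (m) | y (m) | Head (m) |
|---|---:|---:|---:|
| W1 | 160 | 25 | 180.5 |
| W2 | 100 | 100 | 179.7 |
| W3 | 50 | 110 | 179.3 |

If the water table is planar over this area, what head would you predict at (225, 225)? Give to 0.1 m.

179.9 m

With h = a·x + b·y + c and W1 as origin, the differences give:
  (-60)·a + 75·b = -0.8
  (-110)·a + 85·b = -1.2
Eliminate b (×85 and ×75, subtract): 3150·a = 22.00 → a = ∂h/∂x = +0.006984
Back-substitute: b = ∂h/∂y = -0.005079.
h(225, 225) = 180.5 + (+0.006984)·(65) + (-0.005079)·(200) = 180.5 +0.454 -1.016 = 179.938 m.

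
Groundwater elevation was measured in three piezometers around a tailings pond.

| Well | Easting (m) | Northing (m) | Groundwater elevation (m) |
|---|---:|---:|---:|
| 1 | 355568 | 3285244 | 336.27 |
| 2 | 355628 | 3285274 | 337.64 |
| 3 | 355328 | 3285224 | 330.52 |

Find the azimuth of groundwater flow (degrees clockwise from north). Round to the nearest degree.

Three-point gradient (reference 1): Δ to 2 = (60, 30, +1.37), Δ to 3 = (-240, -20, -5.75).
∂h/∂x = +0.02418, ∂h/∂y = -0.002700 (det = 6000).
Flow direction (−∇h) has components (-0.02418 E, +0.002700 N).
Azimuth = atan2(E, N) = atan2(-0.02418, +0.002700) = 276.4° ≈ 276°.

276°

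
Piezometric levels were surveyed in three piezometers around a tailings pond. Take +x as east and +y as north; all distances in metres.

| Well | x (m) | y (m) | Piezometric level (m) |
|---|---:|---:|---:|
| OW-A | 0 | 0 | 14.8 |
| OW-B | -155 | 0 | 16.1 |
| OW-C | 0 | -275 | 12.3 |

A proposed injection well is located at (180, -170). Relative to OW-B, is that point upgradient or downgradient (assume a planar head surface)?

∂h/∂x = (16.1 − 14.8) / (-155 − 0) = -0.008387
∂h/∂y = (12.3 − 14.8) / (-275 − 0) = +0.009091
Head at (180, -170) = 14.8 + (-0.008387)·(180) + (+0.009091)·(-170) = 11.74 m.
That is lower than the 16.1 m at OW-B, so the point is downgradient.

downgradient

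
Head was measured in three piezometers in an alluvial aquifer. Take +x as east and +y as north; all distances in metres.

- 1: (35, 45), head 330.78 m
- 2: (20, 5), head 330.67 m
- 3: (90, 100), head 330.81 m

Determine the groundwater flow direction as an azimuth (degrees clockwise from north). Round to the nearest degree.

Differences from 1: to 2 (Δx, Δy, Δh) = (-15, -40, -0.11); to 3 = (55, 55, +0.03).
Determinant of the coordinate differences = (-15)·55 − 55·(-40) = 1375.
∂h/∂x = [(-0.11)·55 − (+0.03)·(-40)] / 1375 = -0.003527
∂h/∂y = [(-15)·(+0.03) − 55·(-0.11)] / 1375 = +0.004073
Flow direction (−∇h) has components (+0.003527 E, -0.004073 N).
Azimuth = atan2(E, N) = atan2(+0.003527, -0.004073) = 139.1° ≈ 139°.

139°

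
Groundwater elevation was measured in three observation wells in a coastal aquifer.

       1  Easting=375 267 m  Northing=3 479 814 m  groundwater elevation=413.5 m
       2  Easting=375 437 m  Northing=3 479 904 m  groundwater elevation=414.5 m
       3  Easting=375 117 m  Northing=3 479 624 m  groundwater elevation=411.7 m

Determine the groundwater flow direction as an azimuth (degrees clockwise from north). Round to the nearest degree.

With h = a·x + b·y + c and 1 as origin, the differences give:
  170·a + 90·b = +1.0
  (-150)·a + (-190)·b = -1.8
Eliminate b (×(-190) and ×90, subtract): -18800·a = -28.00 → a = ∂h/∂x = +0.001489
Back-substitute: b = ∂h/∂y = +0.008298.
Flow direction (−∇h) has components (-0.001489 E, -0.008298 N).
Azimuth = atan2(E, N) = atan2(-0.001489, -0.008298) = 190.2° ≈ 190°.

190°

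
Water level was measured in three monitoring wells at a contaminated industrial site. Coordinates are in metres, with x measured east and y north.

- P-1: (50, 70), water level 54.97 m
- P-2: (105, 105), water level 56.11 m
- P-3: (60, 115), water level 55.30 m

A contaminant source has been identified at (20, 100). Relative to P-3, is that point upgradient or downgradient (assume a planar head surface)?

Taking P-1 as reference: P-2−P-1 = (55, 35, +1.14); P-3−P-1 = (10, 45, +0.33).
Determinant of the coordinate differences = 55·45 − 10·35 = 2125.
∂h/∂x = [(+1.14)·45 − (+0.33)·35] / 2125 = +0.01871
∂h/∂y = [55·(+0.33) − 10·(+1.14)] / 2125 = +0.003176
Head at (20, 100) = 54.97 + (+0.01871)·(-30) + (+0.003176)·(30) = 54.50 m.
That is lower than the 55.30 m at P-3, so the point is downgradient.

downgradient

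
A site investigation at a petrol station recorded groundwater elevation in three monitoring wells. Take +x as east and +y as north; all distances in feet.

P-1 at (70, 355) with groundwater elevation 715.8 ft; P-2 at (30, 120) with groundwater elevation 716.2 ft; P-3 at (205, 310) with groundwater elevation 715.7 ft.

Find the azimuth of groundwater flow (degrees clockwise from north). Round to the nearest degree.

Differences from P-1: to P-2 (Δx, Δy, Δh) = (-40, -235, +0.4); to P-3 = (135, -45, -0.1).
Solve a·Δx + b·Δy = Δh: det = (-40)·(-45) − 135·(-235) = 33525.
∂h/∂x = [(+0.4)·(-45) − (-0.1)·(-235)] / 33525 = -0.001238
∂h/∂y = [(-40)·(-0.1) − 135·(+0.4)] / 33525 = -0.001491
Flow direction (−∇h) has components (+0.001238 E, +0.001491 N).
Azimuth = atan2(E, N) = atan2(+0.001238, +0.001491) = 39.7° ≈ 040°.

040°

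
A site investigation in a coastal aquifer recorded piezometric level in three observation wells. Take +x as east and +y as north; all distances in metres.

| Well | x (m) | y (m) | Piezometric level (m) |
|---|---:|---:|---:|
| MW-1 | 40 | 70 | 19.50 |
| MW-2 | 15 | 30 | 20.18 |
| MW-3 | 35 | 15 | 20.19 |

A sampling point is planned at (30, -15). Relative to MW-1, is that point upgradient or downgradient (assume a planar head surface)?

upgradient

Differences from MW-1: to MW-2 (Δx, Δy, Δh) = (-25, -40, +0.68); to MW-3 = (-5, -55, +0.69).
Determinant of the coordinate differences = (-25)·(-55) − (-5)·(-40) = 1175.
∂h/∂x = [(+0.68)·(-55) − (+0.69)·(-40)] / 1175 = -0.008340
∂h/∂y = [(-25)·(+0.69) − (-5)·(+0.68)] / 1175 = -0.01179
Head at (30, -15) = 19.50 + (-0.008340)·(-10) + (-0.01179)·(-85) = 20.59 m.
That is higher than the 19.50 m at MW-1, so the point is upgradient.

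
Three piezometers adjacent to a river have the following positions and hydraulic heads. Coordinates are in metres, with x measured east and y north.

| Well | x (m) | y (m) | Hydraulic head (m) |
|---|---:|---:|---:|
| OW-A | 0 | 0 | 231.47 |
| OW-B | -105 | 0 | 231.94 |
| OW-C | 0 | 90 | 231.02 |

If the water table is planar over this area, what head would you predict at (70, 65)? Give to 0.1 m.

∂h/∂x = (231.94 − 231.47) / (-105 − 0) = -0.004476
∂h/∂y = (231.02 − 231.47) / (90 − 0) = -0.005000
h(70, 65) = 231.47 + (-0.004476)·(70) + (-0.005000)·(65) = 231.47 -0.313 -0.325 = 230.832 m.

230.8 m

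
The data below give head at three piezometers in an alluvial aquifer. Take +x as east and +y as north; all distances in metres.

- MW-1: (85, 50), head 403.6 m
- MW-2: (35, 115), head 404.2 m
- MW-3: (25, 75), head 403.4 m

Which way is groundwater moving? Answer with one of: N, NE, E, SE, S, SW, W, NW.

SW

Three-point gradient (reference MW-1): Δ to MW-2 = (-50, 65, +0.6), Δ to MW-3 = (-60, 25, -0.2).
∂h/∂x = +0.01057, ∂h/∂y = +0.01736 (det = 2650).
Flow = −∇h = (-0.01057 east, -0.01736 north), which points southwest.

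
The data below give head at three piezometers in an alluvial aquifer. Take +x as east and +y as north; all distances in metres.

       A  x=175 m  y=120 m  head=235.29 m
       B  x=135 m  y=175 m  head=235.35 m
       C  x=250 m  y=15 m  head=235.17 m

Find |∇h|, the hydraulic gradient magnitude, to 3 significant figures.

0.00566

Taking A as reference: B−A = (-40, 55, +0.06); C−A = (75, -105, -0.12).
Determinant of the coordinate differences = (-40)·(-105) − 75·55 = 75.
∂h/∂x = [(+0.06)·(-105) − (-0.12)·55] / 75 = +0.004000
∂h/∂y = [(-40)·(-0.12) − 75·(+0.06)] / 75 = +0.004000
|∇h| = √(0.004000² + 0.004000²) = 0.005657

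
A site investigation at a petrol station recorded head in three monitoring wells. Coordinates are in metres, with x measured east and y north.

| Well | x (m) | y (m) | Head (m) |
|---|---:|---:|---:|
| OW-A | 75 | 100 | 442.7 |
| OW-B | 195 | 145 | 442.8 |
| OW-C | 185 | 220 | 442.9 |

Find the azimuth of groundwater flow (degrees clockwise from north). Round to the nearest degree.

With h = a·x + b·y + c and OW-A as origin, the differences give:
  120·a + 45·b = +0.1
  110·a + 120·b = +0.2
Eliminate b (×120 and ×45, subtract): 9450·a = 3.00 → a = ∂h/∂x = +0.0003175
Back-substitute: b = ∂h/∂y = +0.001376.
Flow direction (−∇h) has components (-0.0003175 E, -0.001376 N).
Azimuth = atan2(E, N) = atan2(-0.0003175, -0.001376) = 193.0° ≈ 193°.

193°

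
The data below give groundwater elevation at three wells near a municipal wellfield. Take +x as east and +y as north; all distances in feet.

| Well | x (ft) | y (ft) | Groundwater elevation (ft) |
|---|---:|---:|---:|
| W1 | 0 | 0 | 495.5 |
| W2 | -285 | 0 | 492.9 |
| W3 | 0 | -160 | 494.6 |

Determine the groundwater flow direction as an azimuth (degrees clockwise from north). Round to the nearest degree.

∂h/∂x = (492.9 − 495.5) / (-285 − 0) = +0.009123
∂h/∂y = (494.6 − 495.5) / (-160 − 0) = +0.005625
Flow direction (−∇h) has components (-0.009123 E, -0.005625 N).
Azimuth = atan2(E, N) = atan2(-0.009123, -0.005625) = 238.3° ≈ 238°.

238°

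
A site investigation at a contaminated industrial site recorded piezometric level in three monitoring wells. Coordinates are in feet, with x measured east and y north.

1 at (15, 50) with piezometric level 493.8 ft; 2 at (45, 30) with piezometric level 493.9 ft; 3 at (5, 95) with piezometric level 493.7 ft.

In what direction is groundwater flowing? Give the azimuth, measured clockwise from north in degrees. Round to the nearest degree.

309°

Taking 1 as reference: 2−1 = (30, -20, +0.1); 3−1 = (-10, 45, -0.1).
Solve a·Δx + b·Δy = Δh: det = 30·45 − (-10)·(-20) = 1150.
∂h/∂x = [(+0.1)·45 − (-0.1)·(-20)] / 1150 = +0.002174
∂h/∂y = [30·(-0.1) − (-10)·(+0.1)] / 1150 = -0.001739
Flow direction (−∇h) has components (-0.002174 E, +0.001739 N).
Azimuth = atan2(E, N) = atan2(-0.002174, +0.001739) = 308.7° ≈ 309°.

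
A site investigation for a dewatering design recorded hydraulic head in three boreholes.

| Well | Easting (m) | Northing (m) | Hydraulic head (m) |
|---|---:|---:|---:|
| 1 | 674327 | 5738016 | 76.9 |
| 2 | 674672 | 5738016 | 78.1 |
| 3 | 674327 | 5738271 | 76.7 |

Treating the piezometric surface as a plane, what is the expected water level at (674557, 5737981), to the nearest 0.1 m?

∂h/∂x = (78.1 − 76.9) / (674672 − 674327) = +0.003478
∂h/∂y = (76.7 − 76.9) / (5738271 − 5738016) = -0.0007843
h(674557, 5737981) = 76.9 + (+0.003478)·(230) + (-0.0007843)·(-35) = 76.9 +0.800 +0.027 = 77.727 m.

77.7 m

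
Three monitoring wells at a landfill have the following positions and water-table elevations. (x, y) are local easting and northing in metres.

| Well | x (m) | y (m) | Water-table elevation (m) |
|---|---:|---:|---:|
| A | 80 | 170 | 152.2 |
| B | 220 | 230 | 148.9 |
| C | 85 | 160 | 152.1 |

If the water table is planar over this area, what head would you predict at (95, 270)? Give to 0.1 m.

With h = a·x + b·y + c and A as origin, the differences give:
  140·a + 60·b = -3.3
  5·a + (-10)·b = -0.1
Eliminate b (×(-10) and ×60, subtract): -1700·a = 39.00 → a = ∂h/∂x = -0.02294
Back-substitute: b = ∂h/∂y = -0.001471.
h(95, 270) = 152.2 + (-0.02294)·(15) + (-0.001471)·(100) = 152.2 -0.344 -0.147 = 151.709 m.

151.7 m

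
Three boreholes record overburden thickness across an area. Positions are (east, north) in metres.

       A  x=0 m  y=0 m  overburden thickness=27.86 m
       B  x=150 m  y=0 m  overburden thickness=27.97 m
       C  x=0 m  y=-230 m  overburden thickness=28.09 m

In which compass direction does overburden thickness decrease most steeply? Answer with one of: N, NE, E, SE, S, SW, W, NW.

NW

∂d/∂x = (27.97 − 27.86) / (150 − 0) = +0.0007333
∂d/∂y = (28.09 − 27.86) / (-230 − 0) = -0.001000
Steepest decrease is along −∇f = (-0.0007333 E, +0.001000 N) → northwest.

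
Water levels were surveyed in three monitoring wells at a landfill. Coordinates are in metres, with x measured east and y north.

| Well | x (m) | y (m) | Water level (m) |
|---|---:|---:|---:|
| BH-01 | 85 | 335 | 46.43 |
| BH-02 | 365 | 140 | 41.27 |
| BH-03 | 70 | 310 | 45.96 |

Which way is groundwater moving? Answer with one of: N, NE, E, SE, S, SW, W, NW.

With h = a·x + b·y + c and BH-01 as origin, the differences give:
  280·a + (-195)·b = -5.16
  (-15)·a + (-25)·b = -0.47
Eliminate b (×(-25) and ×(-195), subtract): -9925·a = 37.350 → a = ∂h/∂x = -0.003763
Back-substitute: b = ∂h/∂y = +0.02106.
Flow = −∇h = (+0.003763 east, -0.02106 north), which points south.

S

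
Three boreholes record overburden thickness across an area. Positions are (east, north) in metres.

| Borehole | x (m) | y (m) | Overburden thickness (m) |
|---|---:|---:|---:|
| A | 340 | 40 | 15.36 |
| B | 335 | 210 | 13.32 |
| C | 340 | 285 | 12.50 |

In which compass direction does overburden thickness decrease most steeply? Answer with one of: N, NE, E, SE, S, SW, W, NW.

NW

Differences from A: to B (Δx, Δy, Δh) = (-5, 170, -2.04); to C = (0, 245, -2.86).
Determinant of the coordinate differences = (-5)·245 − 0·170 = -1225.
∂d/∂x = [(-2.04)·245 − (-2.86)·170] / -1225 = +0.01110
∂d/∂y = [(-5)·(-2.86) − 0·(-2.04)] / -1225 = -0.01167
Steepest decrease is along −∇f = (-0.01110 E, +0.01167 N) → northwest.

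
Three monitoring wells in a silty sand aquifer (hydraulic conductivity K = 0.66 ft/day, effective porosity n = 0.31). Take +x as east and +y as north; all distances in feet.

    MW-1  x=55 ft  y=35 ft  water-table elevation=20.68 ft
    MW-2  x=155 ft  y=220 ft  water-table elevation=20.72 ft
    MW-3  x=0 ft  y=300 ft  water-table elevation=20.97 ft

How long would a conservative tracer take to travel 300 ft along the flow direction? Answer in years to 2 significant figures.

With h = a·x + b·y + c and MW-1 as origin, the differences give:
  100·a + 185·b = +0.04
  (-55)·a + 265·b = +0.29
Eliminate b (×265 and ×185, subtract): 36675·a = -43.050 → a = ∂h/∂x = -0.001174
Back-substitute: b = ∂h/∂y = +0.0008507.
|∇h| = √(-0.001174² + 0.0008507²) = 0.00145
Seepage velocity v = K·i/n = 0.66 × 0.00145 / 0.31 = 0.003087 ft/day.
t = 300 / 0.003087 = 9.718e+04 days = 266 years.

270 years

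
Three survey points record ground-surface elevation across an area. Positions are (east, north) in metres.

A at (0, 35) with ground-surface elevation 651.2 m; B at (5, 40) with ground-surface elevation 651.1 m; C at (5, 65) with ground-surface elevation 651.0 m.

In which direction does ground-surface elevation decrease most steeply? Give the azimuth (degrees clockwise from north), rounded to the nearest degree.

076°

Three-point gradient (reference A): Δ to B = (5, 5, -0.1), Δ to C = (5, 30, -0.2).
∂z/∂x = -0.01600, ∂z/∂y = -0.004000 (det = 125).
Steepest decrease is along −∇f: components (+0.01600 E, +0.004000 N).
Azimuth = atan2(+0.01600, +0.004000) = 76.0° ≈ 076°.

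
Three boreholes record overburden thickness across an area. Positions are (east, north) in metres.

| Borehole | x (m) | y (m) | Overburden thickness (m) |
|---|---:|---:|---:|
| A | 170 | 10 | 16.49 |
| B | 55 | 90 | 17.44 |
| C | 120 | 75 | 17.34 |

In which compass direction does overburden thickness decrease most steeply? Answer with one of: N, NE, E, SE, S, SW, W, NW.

S

With d = a·x + b·y + c and A as origin, the differences give:
  (-115)·a + 80·b = +0.95
  (-50)·a + 65·b = +0.85
Eliminate b (×65 and ×80, subtract): -3475·a = -6.250 → a = ∂d/∂x = +0.001799
Back-substitute: b = ∂d/∂y = +0.01446.
Steepest decrease is along −∇f = (-0.001799 E, -0.01446 N) → south.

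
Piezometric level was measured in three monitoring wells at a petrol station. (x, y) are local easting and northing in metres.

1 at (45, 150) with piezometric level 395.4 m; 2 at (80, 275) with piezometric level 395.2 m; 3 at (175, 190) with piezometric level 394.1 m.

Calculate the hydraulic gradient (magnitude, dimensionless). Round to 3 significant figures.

Differences from 1: to 2 (Δx, Δy, Δh) = (35, 125, -0.2); to 3 = (130, 40, -1.3).
Determinant of the coordinate differences = 35·40 − 130·125 = -14850.
∂h/∂x = [(-0.2)·40 − (-1.3)·125] / -14850 = -0.01040
∂h/∂y = [35·(-1.3) − 130·(-0.2)] / -14850 = +0.001313
|∇h| = √(-0.01040² + 0.001313²) = 0.01048

0.0105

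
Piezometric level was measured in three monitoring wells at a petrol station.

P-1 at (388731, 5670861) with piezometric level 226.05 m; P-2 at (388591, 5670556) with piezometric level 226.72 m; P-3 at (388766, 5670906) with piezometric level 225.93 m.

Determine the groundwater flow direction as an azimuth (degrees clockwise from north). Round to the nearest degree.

044°

Taking P-1 as reference: P-2−P-1 = (-140, -305, +0.67); P-3−P-1 = (35, 45, -0.12).
Solve a·Δx + b·Δy = Δh: det = (-140)·45 − 35·(-305) = 4375.
∂h/∂x = [(+0.67)·45 − (-0.12)·(-305)] / 4375 = -0.001474
∂h/∂y = [(-140)·(-0.12) − 35·(+0.67)] / 4375 = -0.001520
Flow direction (−∇h) has components (+0.001474 E, +0.001520 N).
Azimuth = atan2(E, N) = atan2(+0.001474, +0.001520) = 44.1° ≈ 044°.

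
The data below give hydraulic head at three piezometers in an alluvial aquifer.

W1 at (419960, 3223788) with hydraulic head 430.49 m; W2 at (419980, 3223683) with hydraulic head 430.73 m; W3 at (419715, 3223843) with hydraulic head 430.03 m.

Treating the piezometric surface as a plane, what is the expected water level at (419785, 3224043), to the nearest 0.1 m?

429.7 m

Differences from W1: to W2 (Δx, Δy, Δh) = (20, -105, +0.24); to W3 = (-245, 55, -0.46).
Determinant of the coordinate differences = 20·55 − (-245)·(-105) = -24625.
∂h/∂x = [(+0.24)·55 − (-0.46)·(-105)] / -24625 = +0.001425
∂h/∂y = [20·(-0.46) − (-245)·(+0.24)] / -24625 = -0.002014
h(419785, 3224043) = 430.49 + (+0.001425)·(-175) + (-0.002014)·(255) = 430.49 -0.249 -0.514 = 429.727 m.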